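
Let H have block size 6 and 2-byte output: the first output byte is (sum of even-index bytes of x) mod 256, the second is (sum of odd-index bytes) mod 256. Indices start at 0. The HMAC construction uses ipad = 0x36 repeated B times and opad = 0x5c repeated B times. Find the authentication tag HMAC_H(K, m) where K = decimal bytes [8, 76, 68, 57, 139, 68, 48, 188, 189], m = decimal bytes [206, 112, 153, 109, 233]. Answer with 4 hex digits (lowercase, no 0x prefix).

fe8d

Key decimal bytes [8, 76, 68, 57, 139, 68, 48, 188, 189] = 08 4c 44 39 8b 44 30 bc bd is 9 bytes > B = 6, so hash it first: H(key) = c4 85, then zero-pad to 6 bytes: K' = c4 85 00 00 00 00.
K' ⊕ ipad = f2 b3 36 36 36 36.  K' ⊕ opad = 98 d9 5c 5c 5c 5c.
Inner input = (K'⊕ipad) ∥ m = f2 b3 36 36 36 36 ∥ ce 70 99 6d e9.
Inner hash: even-index sum = 942 mod 256 = 174; odd-index sum = 508 mod 256 = 252 → ae fc.
Outer input = (K'⊕opad) ∥ inner = 98 d9 5c 5c 5c 5c ∥ ae fc.
Outer hash (tag): even-index sum = 510 mod 256 = 254; odd-index sum = 653 mod 256 = 141 → fe 8d.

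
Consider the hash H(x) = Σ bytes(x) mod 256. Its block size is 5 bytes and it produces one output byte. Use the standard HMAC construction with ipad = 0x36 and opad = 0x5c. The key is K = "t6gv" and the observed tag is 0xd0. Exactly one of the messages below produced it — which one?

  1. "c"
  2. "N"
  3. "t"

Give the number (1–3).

3

Key "t6gv" = 74 36 67 76 is 4 bytes ≤ B = 5; zero-pad to 5 bytes: K' = 74 36 67 76 00.
K' ⊕ ipad = 42 00 51 40 36; K' ⊕ opad = 28 6a 3b 2a 5c.
m1: inner = H(42 00 51 40 36 63) = 6c; tag = H(28 6a 3b 2a 5c 6c) = bf
m2: inner = H(42 00 51 40 36 4e) = 57; tag = H(28 6a 3b 2a 5c 57) = aa
m3: inner = H(42 00 51 40 36 74) = 7d; tag = H(28 6a 3b 2a 5c 7d) = d0 ← matches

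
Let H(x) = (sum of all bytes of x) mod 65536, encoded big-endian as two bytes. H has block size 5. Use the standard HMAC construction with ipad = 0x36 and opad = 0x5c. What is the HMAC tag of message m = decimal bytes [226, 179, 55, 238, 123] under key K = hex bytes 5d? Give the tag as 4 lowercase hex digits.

Key hex bytes 5d is 1 byte ≤ B = 5; zero-pad to 5 bytes: K' = 5d 00 00 00 00.
K' ⊕ ipad = 6b 36 36 36 36.  K' ⊕ opad = 01 5c 5c 5c 5c.
Inner input = (K'⊕ipad) ∥ m = 6b 36 36 36 36 ∥ e2 b3 37 ee 7b.
Inner hash: sum = 107+54+54+54+54+226+179+55+238+123 = 1144 → 04 78.
Outer input = (K'⊕opad) ∥ inner = 01 5c 5c 5c 5c ∥ 04 78.
Outer hash (tag): sum = 1+92+92+92+92+4+120 = 493 → 01 ed.

01ed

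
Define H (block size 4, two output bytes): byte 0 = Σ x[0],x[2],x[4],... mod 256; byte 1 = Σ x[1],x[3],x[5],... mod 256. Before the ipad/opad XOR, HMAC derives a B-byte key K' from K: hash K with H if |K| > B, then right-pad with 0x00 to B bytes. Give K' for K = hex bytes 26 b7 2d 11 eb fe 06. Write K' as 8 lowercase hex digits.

|K| = 7 > B = 4, so first hash the key.
H(K): even-index sum = 324 mod 256 = 68; odd-index sum = 454 mod 256 = 198 → 44 c6.
Zero-pad H(K) = 44 c6 to 4 bytes: K' = 44 c6 00 00.

44c60000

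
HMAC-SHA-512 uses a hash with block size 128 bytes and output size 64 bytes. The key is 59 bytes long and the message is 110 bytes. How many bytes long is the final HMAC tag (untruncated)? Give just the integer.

The tag is one SHA-512 digest: 64 bytes.

64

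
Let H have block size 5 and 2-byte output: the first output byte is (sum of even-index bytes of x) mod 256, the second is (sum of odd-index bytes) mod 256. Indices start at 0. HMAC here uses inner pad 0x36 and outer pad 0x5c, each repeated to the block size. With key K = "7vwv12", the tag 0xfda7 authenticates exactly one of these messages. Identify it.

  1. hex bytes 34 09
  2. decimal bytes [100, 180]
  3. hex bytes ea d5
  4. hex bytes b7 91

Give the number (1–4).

2

Key "7vwv12" = 37 76 77 76 31 32 is 6 bytes > B = 5, so hash it first: H(key) = df 1e, then zero-pad to 5 bytes: K' = df 1e 00 00 00.
K' ⊕ ipad = e9 28 36 36 36; K' ⊕ opad = 83 42 5c 5c 5c.
m1: inner = H(e9 28 36 36 36 34 09) = 5e 92; tag = H(83 42 5c 5c 5c 5e 92) = cdfc
m2: inner = H(e9 28 36 36 36 64 b4) = 09 c2; tag = H(83 42 5c 5c 5c 09 c2) = fda7 ← matches
m3: inner = H(e9 28 36 36 36 ea d5) = 2a 48; tag = H(83 42 5c 5c 5c 2a 48) = 83c8
m4: inner = H(e9 28 36 36 36 b7 91) = e6 15; tag = H(83 42 5c 5c 5c e6 15) = 5084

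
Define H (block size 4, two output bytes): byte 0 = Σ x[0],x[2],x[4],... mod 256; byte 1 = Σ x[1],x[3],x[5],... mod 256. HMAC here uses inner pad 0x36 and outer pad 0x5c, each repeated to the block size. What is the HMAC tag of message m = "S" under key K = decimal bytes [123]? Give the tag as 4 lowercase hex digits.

5924

Key decimal bytes [123] = 7b is 1 byte ≤ B = 4; zero-pad to 4 bytes: K' = 7b 00 00 00.
K' ⊕ ipad = 4d 36 36 36.  K' ⊕ opad = 27 5c 5c 5c.
Inner input = (K'⊕ipad) ∥ m = 4d 36 36 36 ∥ 53.
Inner hash: even-index sum = 214 mod 256 = 214; odd-index sum = 108 mod 256 = 108 → d6 6c.
Outer input = (K'⊕opad) ∥ inner = 27 5c 5c 5c ∥ d6 6c.
Outer hash (tag): even-index sum = 345 mod 256 = 89; odd-index sum = 292 mod 256 = 36 → 59 24.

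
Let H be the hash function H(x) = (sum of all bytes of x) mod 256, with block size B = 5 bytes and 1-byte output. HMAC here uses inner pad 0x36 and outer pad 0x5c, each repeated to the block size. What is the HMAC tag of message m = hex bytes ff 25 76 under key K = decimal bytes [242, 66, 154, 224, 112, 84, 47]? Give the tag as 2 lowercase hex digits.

Key decimal bytes [242, 66, 154, 224, 112, 84, 47] = f2 42 9a e0 70 54 2f is 7 bytes > B = 5, so hash it first: H(key) = a1, then zero-pad to 5 bytes: K' = a1 00 00 00 00.
K' ⊕ ipad = 97 36 36 36 36.  K' ⊕ opad = fd 5c 5c 5c 5c.
Inner input = (K'⊕ipad) ∥ m = 97 36 36 36 36 ∥ ff 25 76.
Inner hash: sum = 151+54+54+54+54+255+37+118 = 777; mod 256 = 9 → 09.
Outer input = (K'⊕opad) ∥ inner = fd 5c 5c 5c 5c ∥ 09.
Outer hash (tag): sum = 253+92+92+92+92+9 = 630; mod 256 = 118 → 76.

76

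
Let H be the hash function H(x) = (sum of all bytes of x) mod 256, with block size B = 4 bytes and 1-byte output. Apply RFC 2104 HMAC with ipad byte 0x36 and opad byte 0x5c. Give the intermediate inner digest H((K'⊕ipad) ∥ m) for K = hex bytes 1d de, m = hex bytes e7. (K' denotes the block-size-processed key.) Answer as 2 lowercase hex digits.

66

Key hex bytes 1d de is 2 bytes ≤ B = 4; zero-pad to 4 bytes: K' = 1d de 00 00.
K' ⊕ ipad = 2b e8 36 36.
Inner input = 2b e8 36 36 ∥ e7.
Inner hash: sum = 43+232+54+54+231 = 614; mod 256 = 102 → 66.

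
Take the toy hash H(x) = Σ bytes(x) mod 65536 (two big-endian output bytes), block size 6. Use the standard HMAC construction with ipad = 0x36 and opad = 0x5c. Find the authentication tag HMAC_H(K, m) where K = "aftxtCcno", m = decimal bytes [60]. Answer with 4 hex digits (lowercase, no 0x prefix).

03ab

Key "aftxtCcno" = 61 66 74 78 74 43 63 6e 6f is 9 bytes > B = 6, so hash it first: H(key) = 03 aa, then zero-pad to 6 bytes: K' = 03 aa 00 00 00 00.
K' ⊕ ipad = 35 9c 36 36 36 36.  K' ⊕ opad = 5f f6 5c 5c 5c 5c.
Inner input = (K'⊕ipad) ∥ m = 35 9c 36 36 36 36 ∥ 3c.
Inner hash: sum = 53+156+54+54+54+54+60 = 485 → 01 e5.
Outer input = (K'⊕opad) ∥ inner = 5f f6 5c 5c 5c 5c ∥ 01 e5.
Outer hash (tag): sum = 95+246+92+92+92+92+1+229 = 939 → 03 ab.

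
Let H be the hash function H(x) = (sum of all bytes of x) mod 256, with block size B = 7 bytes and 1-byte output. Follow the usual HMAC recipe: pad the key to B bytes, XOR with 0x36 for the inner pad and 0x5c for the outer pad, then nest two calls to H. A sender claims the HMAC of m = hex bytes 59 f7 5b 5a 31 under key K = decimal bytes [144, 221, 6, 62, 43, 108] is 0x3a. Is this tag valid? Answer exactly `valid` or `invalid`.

Key decimal bytes [144, 221, 6, 62, 43, 108] = 90 dd 06 3e 2b 6c is 6 bytes ≤ B = 7; zero-pad to 7 bytes: K' = 90 dd 06 3e 2b 6c 00.
K' ⊕ ipad = a6 eb 30 08 1d 5a 36; K' ⊕ opad = cc 81 5a 62 77 30 5c.
Inner hash: sum = 166+235+48+8+29+90+54+89+247+91+90+49 = 1196; mod 256 = 172 → ac.
Outer hash (recomputed tag): sum = 204+129+90+98+119+48+92+172 = 952; mod 256 = 184 → b8.
Recomputed tag = b8; claimed = 3a → mismatch.

invalid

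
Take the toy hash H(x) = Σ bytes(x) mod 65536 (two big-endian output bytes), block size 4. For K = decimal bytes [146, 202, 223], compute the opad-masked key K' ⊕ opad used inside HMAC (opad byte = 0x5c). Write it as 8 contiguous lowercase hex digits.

ce96835c

Key decimal bytes [146, 202, 223] = 92 ca df is 3 bytes ≤ B = 4; zero-pad to 4 bytes: K' = 92 ca df 00.
XOR each byte with 0x5c: 92⊕5c=ce, ca⊕5c=96, df⊕5c=83, 00⊕5c=5c.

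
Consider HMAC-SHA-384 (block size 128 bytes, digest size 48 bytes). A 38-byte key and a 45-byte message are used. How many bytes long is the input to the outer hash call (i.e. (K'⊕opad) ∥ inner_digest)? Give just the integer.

176

Key is 38 ≤ 128 bytes, zero-padded: |K'| = 128.
Outer input = (K'⊕opad) ∥ H(inner) → 128 + 48 = 176 bytes.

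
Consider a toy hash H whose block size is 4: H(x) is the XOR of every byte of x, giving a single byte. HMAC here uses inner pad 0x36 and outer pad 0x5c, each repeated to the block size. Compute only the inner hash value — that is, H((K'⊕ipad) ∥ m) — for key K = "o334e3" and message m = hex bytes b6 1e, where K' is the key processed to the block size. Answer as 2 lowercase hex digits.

a5

Key "o334e3" = 6f 33 33 34 65 33 is 6 bytes > B = 4, so hash it first: H(key) = 0d, then zero-pad to 4 bytes: K' = 0d 00 00 00.
K' ⊕ ipad = 3b 36 36 36.
Inner input = 3b 36 36 36 ∥ b6 1e.
Inner hash: XOR 3b⊕36⊕36⊕36⊕b6⊕1e = a5.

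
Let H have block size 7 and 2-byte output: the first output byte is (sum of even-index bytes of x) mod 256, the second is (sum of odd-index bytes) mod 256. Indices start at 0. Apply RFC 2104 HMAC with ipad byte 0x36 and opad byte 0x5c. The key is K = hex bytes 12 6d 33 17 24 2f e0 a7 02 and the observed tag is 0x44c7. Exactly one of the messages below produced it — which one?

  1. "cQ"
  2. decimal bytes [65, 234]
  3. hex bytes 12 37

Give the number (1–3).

2

Key hex bytes 12 6d 33 17 24 2f e0 a7 02 is 9 bytes > B = 7, so hash it first: H(key) = 4b 5a, then zero-pad to 7 bytes: K' = 4b 5a 00 00 00 00 00.
K' ⊕ ipad = 7d 6c 36 36 36 36 36; K' ⊕ opad = 17 06 5c 5c 5c 5c 5c.
m1: inner = H(7d 6c 36 36 36 36 36 63 51) = 70 3b; tag = H(17 06 5c 5c 5c 5c 5c 70 3b) = 662e
m2: inner = H(7d 6c 36 36 36 36 36 41 ea) = 09 19; tag = H(17 06 5c 5c 5c 5c 5c 09 19) = 44c7 ← matches
m3: inner = H(7d 6c 36 36 36 36 36 12 37) = 56 ea; tag = H(17 06 5c 5c 5c 5c 5c 56 ea) = 1514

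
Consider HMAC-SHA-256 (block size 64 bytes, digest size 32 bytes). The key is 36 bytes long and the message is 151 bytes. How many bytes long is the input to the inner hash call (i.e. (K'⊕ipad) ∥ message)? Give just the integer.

215

Key is 36 ≤ 64 bytes, zero-padded: |K'| = 64.
Inner input = (K'⊕ipad) ∥ m → 64 + 151 = 215 bytes.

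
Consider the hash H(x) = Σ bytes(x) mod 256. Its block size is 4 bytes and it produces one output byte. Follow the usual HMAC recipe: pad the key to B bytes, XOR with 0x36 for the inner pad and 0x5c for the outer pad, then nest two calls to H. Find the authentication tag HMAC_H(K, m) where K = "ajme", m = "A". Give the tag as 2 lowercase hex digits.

7f

Key "ajme" = 61 6a 6d 65 is exactly B = 4 bytes: K' = 61 6a 6d 65.
K' ⊕ ipad = 57 5c 5b 53.  K' ⊕ opad = 3d 36 31 39.
Inner input = (K'⊕ipad) ∥ m = 57 5c 5b 53 ∥ 41.
Inner hash: sum = 87+92+91+83+65 = 418; mod 256 = 162 → a2.
Outer input = (K'⊕opad) ∥ inner = 3d 36 31 39 ∥ a2.
Outer hash (tag): sum = 61+54+49+57+162 = 383; mod 256 = 127 → 7f.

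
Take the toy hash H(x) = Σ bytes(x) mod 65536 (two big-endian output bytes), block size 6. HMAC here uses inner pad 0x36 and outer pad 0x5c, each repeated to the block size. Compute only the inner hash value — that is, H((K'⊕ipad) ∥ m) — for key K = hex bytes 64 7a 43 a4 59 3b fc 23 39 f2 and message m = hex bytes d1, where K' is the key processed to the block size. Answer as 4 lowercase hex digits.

Key hex bytes 64 7a 43 a4 59 3b fc 23 39 f2 is 10 bytes > B = 6, so hash it first: H(key) = 04 a3, then zero-pad to 6 bytes: K' = 04 a3 00 00 00 00.
K' ⊕ ipad = 32 95 36 36 36 36.
Inner input = 32 95 36 36 36 36 ∥ d1.
Inner hash: sum = 50+149+54+54+54+54+209 = 624 → 02 70.

0270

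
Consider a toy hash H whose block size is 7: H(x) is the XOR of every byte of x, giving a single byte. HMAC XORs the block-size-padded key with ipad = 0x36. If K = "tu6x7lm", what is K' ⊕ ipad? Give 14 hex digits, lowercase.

Key "tu6x7lm" = 74 75 36 78 37 6c 6d is exactly B = 7 bytes: K' = 74 75 36 78 37 6c 6d.
XOR each byte with 0x36: 74⊕36=42, 75⊕36=43, 36⊕36=00, 78⊕36=4e, 37⊕36=01, 6c⊕36=5a, 6d⊕36=5b.

4243004e015a5b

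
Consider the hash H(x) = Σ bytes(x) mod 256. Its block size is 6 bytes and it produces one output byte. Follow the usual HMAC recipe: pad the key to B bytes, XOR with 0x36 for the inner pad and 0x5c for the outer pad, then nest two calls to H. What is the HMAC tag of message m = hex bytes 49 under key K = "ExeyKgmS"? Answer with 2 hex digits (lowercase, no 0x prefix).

af

Key "ExeyKgmS" = 45 78 65 79 4b 67 6d 53 is 8 bytes > B = 6, so hash it first: H(key) = 0d, then zero-pad to 6 bytes: K' = 0d 00 00 00 00 00.
K' ⊕ ipad = 3b 36 36 36 36 36.  K' ⊕ opad = 51 5c 5c 5c 5c 5c.
Inner input = (K'⊕ipad) ∥ m = 3b 36 36 36 36 36 ∥ 49.
Inner hash: sum = 59+54+54+54+54+54+73 = 402; mod 256 = 146 → 92.
Outer input = (K'⊕opad) ∥ inner = 51 5c 5c 5c 5c 5c ∥ 92.
Outer hash (tag): sum = 81+92+92+92+92+92+146 = 687; mod 256 = 175 → af.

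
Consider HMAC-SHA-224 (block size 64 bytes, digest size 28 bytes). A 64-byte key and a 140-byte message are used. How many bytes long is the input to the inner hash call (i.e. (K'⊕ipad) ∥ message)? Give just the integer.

204

Key is 64 ≤ 64 bytes, zero-padded: |K'| = 64.
Inner input = (K'⊕ipad) ∥ m → 64 + 140 = 204 bytes.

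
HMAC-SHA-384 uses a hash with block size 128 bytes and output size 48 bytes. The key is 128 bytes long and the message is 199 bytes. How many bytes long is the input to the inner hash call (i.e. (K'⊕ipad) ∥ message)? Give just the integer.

327

Key is 128 ≤ 128 bytes, zero-padded: |K'| = 128.
Inner input = (K'⊕ipad) ∥ m → 128 + 199 = 327 bytes.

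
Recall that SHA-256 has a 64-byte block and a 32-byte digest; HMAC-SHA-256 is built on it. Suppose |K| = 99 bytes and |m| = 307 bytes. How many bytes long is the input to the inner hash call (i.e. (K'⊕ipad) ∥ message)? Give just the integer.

Key is 99 > 64 bytes, so it is hashed to 32 bytes then zero-padded to 64: |K'| = 64.
Inner input = (K'⊕ipad) ∥ m → 64 + 307 = 371 bytes.

371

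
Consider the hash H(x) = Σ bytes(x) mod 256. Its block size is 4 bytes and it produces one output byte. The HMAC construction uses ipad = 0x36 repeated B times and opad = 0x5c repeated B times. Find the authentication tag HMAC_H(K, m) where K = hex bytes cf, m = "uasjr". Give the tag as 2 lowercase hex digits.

Key hex bytes cf is 1 byte ≤ B = 4; zero-pad to 4 bytes: K' = cf 00 00 00.
K' ⊕ ipad = f9 36 36 36.  K' ⊕ opad = 93 5c 5c 5c.
Inner input = (K'⊕ipad) ∥ m = f9 36 36 36 ∥ 75 61 73 6a 72.
Inner hash: sum = 249+54+54+54+117+97+115+106+114 = 960; mod 256 = 192 → c0.
Outer input = (K'⊕opad) ∥ inner = 93 5c 5c 5c ∥ c0.
Outer hash (tag): sum = 147+92+92+92+192 = 615; mod 256 = 103 → 67.

67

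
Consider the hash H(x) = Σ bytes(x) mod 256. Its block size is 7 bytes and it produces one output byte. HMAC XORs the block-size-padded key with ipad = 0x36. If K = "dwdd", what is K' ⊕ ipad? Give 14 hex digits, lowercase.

52415252363636

Key "dwdd" = 64 77 64 64 is 4 bytes ≤ B = 7; zero-pad to 7 bytes: K' = 64 77 64 64 00 00 00.
XOR each byte with 0x36: 64⊕36=52, 77⊕36=41, 64⊕36=52, 64⊕36=52, 00⊕36=36, 00⊕36=36, 00⊕36=36.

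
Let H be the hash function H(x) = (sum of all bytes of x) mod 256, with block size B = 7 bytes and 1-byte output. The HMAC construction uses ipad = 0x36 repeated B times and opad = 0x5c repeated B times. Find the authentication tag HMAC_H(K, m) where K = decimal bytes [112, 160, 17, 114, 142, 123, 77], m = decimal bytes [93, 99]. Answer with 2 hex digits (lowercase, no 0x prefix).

Key decimal bytes [112, 160, 17, 114, 142, 123, 77] = 70 a0 11 72 8e 7b 4d is exactly B = 7 bytes: K' = 70 a0 11 72 8e 7b 4d.
K' ⊕ ipad = 46 96 27 44 b8 4d 7b.  K' ⊕ opad = 2c fc 4d 2e d2 27 11.
Inner input = (K'⊕ipad) ∥ m = 46 96 27 44 b8 4d 7b ∥ 5d 63.
Inner hash: sum = 70+150+39+68+184+77+123+93+99 = 903; mod 256 = 135 → 87.
Outer input = (K'⊕opad) ∥ inner = 2c fc 4d 2e d2 27 11 ∥ 87.
Outer hash (tag): sum = 44+252+77+46+210+39+17+135 = 820; mod 256 = 52 → 34.

34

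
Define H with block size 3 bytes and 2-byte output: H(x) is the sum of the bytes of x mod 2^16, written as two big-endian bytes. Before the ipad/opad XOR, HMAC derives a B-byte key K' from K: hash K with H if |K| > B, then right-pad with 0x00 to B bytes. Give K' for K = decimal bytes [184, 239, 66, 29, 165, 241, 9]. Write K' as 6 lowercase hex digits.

03a500

|K| = 7 > B = 3, so first hash the key.
H(K): sum = 184+239+66+29+165+241+9 = 933 → 03 a5.
Zero-pad H(K) = 03 a5 to 3 bytes: K' = 03 a5 00.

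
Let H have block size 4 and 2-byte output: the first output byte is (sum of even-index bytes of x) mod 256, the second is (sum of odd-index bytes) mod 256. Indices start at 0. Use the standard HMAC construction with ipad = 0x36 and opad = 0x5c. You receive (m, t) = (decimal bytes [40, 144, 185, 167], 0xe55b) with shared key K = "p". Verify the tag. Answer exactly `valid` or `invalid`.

valid

Key "p" = 70 is 1 byte ≤ B = 4; zero-pad to 4 bytes: K' = 70 00 00 00.
K' ⊕ ipad = 46 36 36 36; K' ⊕ opad = 2c 5c 5c 5c.
Inner hash: even-index sum = 349 mod 256 = 93; odd-index sum = 419 mod 256 = 163 → 5d a3.
Outer hash (recomputed tag): even-index sum = 229 mod 256 = 229; odd-index sum = 347 mod 256 = 91 → e5 5b.
Recomputed tag = e55b; claimed = e55b → match.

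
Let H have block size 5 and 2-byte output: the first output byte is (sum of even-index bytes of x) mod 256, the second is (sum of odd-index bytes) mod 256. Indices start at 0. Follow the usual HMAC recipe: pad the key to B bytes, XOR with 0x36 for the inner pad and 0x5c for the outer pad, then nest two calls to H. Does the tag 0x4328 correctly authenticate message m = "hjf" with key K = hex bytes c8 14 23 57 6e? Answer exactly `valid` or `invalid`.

invalid

Key hex bytes c8 14 23 57 6e is exactly B = 5 bytes: K' = c8 14 23 57 6e.
K' ⊕ ipad = fe 22 15 61 58; K' ⊕ opad = 94 48 7f 0b 32.
Inner hash: even-index sum = 469 mod 256 = 213; odd-index sum = 337 mod 256 = 81 → d5 51.
Outer hash (recomputed tag): even-index sum = 406 mod 256 = 150; odd-index sum = 296 mod 256 = 40 → 96 28.
Recomputed tag = 9628; claimed = 4328 → mismatch.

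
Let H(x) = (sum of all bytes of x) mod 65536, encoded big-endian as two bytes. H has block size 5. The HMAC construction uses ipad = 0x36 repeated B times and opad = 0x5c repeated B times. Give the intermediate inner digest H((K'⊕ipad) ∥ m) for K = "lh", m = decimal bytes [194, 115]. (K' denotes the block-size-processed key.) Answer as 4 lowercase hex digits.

028f

Key "lh" = 6c 68 is 2 bytes ≤ B = 5; zero-pad to 5 bytes: K' = 6c 68 00 00 00.
K' ⊕ ipad = 5a 5e 36 36 36.
Inner input = 5a 5e 36 36 36 ∥ c2 73.
Inner hash: sum = 90+94+54+54+54+194+115 = 655 → 02 8f.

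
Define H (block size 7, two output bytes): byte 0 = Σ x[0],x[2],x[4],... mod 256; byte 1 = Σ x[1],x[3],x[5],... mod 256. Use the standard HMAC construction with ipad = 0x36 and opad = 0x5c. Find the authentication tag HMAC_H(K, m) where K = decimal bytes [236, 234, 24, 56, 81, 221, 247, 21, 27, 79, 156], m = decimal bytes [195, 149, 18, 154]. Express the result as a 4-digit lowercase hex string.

Key decimal bytes [236, 234, 24, 56, 81, 221, 247, 21, 27, 79, 156] = ec ea 18 38 51 dd f7 15 1b 4f 9c is 11 bytes > B = 7, so hash it first: H(key) = 03 63, then zero-pad to 7 bytes: K' = 03 63 00 00 00 00 00.
K' ⊕ ipad = 35 55 36 36 36 36 36.  K' ⊕ opad = 5f 3f 5c 5c 5c 5c 5c.
Inner input = (K'⊕ipad) ∥ m = 35 55 36 36 36 36 36 ∥ c3 95 12 9a.
Inner hash: even-index sum = 518 mod 256 = 6; odd-index sum = 406 mod 256 = 150 → 06 96.
Outer input = (K'⊕opad) ∥ inner = 5f 3f 5c 5c 5c 5c 5c ∥ 06 96.
Outer hash (tag): even-index sum = 521 mod 256 = 9; odd-index sum = 253 mod 256 = 253 → 09 fd.

09fd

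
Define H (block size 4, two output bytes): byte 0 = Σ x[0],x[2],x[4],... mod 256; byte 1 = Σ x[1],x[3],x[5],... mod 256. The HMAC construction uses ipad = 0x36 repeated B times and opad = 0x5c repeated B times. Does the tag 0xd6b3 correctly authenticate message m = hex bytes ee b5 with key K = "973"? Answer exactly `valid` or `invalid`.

valid

Key "973" = 39 37 33 is 3 bytes ≤ B = 4; zero-pad to 4 bytes: K' = 39 37 33 00.
K' ⊕ ipad = 0f 01 05 36; K' ⊕ opad = 65 6b 6f 5c.
Inner hash: even-index sum = 258 mod 256 = 2; odd-index sum = 236 mod 256 = 236 → 02 ec.
Outer hash (recomputed tag): even-index sum = 214 mod 256 = 214; odd-index sum = 435 mod 256 = 179 → d6 b3.
Recomputed tag = d6b3; claimed = d6b3 → match.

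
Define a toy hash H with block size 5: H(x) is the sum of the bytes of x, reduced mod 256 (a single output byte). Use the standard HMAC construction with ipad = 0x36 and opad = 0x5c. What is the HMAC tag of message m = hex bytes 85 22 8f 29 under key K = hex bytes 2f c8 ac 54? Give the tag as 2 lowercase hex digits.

Key hex bytes 2f c8 ac 54 is 4 bytes ≤ B = 5; zero-pad to 5 bytes: K' = 2f c8 ac 54 00.
K' ⊕ ipad = 19 fe 9a 62 36.  K' ⊕ opad = 73 94 f0 08 5c.
Inner input = (K'⊕ipad) ∥ m = 19 fe 9a 62 36 ∥ 85 22 8f 29.
Inner hash: sum = 25+254+154+98+54+133+34+143+41 = 936; mod 256 = 168 → a8.
Outer input = (K'⊕opad) ∥ inner = 73 94 f0 08 5c ∥ a8.
Outer hash (tag): sum = 115+148+240+8+92+168 = 771; mod 256 = 3 → 03.

03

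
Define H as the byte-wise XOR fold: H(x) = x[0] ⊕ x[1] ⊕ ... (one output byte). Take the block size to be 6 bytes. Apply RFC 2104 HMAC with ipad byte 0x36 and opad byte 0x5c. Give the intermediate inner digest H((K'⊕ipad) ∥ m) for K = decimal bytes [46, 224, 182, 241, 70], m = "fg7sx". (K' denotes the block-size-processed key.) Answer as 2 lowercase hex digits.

Key decimal bytes [46, 224, 182, 241, 70] = 2e e0 b6 f1 46 is 5 bytes ≤ B = 6; zero-pad to 6 bytes: K' = 2e e0 b6 f1 46 00.
K' ⊕ ipad = 18 d6 80 c7 70 36.
Inner input = 18 d6 80 c7 70 36 ∥ 66 67 37 73 78.
Inner hash: XOR 18⊕d6⊕80⊕c7⊕70⊕36⊕66⊕67⊕37⊕73⊕78 = f2.

f2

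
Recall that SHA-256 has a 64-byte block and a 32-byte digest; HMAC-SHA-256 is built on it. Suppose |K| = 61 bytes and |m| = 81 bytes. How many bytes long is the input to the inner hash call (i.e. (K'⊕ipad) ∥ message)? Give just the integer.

Key is 61 ≤ 64 bytes, zero-padded: |K'| = 64.
Inner input = (K'⊕ipad) ∥ m → 64 + 81 = 145 bytes.

145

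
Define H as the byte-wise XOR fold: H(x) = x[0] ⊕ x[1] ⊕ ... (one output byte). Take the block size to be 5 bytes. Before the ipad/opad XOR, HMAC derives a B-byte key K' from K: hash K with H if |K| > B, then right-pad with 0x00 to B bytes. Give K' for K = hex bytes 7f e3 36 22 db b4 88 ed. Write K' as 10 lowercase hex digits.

|K| = 8 > B = 5, so first hash the key.
H(K): XOR 7f⊕e3⊕36⊕22⊕db⊕b4⊕88⊕ed = 82.
Zero-pad H(K) = 82 to 5 bytes: K' = 82 00 00 00 00.

8200000000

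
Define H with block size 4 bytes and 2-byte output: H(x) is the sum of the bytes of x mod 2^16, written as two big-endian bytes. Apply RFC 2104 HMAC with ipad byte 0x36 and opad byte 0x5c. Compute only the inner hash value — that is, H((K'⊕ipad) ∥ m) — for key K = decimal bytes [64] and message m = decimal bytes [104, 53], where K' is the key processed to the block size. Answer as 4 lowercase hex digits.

01b5

Key decimal bytes [64] = 40 is 1 byte ≤ B = 4; zero-pad to 4 bytes: K' = 40 00 00 00.
K' ⊕ ipad = 76 36 36 36.
Inner input = 76 36 36 36 ∥ 68 35.
Inner hash: sum = 118+54+54+54+104+53 = 437 → 01 b5.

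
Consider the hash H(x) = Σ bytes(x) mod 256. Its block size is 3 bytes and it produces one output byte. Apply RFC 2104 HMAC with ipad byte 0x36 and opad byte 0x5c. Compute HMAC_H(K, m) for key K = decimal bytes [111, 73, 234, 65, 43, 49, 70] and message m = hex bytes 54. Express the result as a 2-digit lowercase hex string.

04

Key decimal bytes [111, 73, 234, 65, 43, 49, 70] = 6f 49 ea 41 2b 31 46 is 7 bytes > B = 3, so hash it first: H(key) = 85, then zero-pad to 3 bytes: K' = 85 00 00.
K' ⊕ ipad = b3 36 36.  K' ⊕ opad = d9 5c 5c.
Inner input = (K'⊕ipad) ∥ m = b3 36 36 ∥ 54.
Inner hash: sum = 179+54+54+84 = 371; mod 256 = 115 → 73.
Outer input = (K'⊕opad) ∥ inner = d9 5c 5c ∥ 73.
Outer hash (tag): sum = 217+92+92+115 = 516; mod 256 = 4 → 04.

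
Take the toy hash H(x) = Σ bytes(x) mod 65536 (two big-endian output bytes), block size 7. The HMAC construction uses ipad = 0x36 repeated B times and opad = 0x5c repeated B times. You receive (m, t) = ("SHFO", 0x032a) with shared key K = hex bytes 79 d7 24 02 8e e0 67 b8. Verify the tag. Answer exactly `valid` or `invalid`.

Key hex bytes 79 d7 24 02 8e e0 67 b8 is 8 bytes > B = 7, so hash it first: H(key) = 04 03, then zero-pad to 7 bytes: K' = 04 03 00 00 00 00 00.
K' ⊕ ipad = 32 35 36 36 36 36 36; K' ⊕ opad = 58 5f 5c 5c 5c 5c 5c.
Inner hash: sum = 50+53+54+54+54+54+54+83+72+70+79 = 677 → 02 a5.
Outer hash (recomputed tag): sum = 88+95+92+92+92+92+92+2+165 = 810 → 03 2a.
Recomputed tag = 032a; claimed = 032a → match.

valid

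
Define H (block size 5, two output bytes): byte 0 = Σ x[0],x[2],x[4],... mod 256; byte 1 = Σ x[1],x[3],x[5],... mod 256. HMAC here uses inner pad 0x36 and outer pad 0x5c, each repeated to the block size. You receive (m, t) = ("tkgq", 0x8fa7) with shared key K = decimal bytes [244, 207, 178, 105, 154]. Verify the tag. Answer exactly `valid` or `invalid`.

invalid

Key decimal bytes [244, 207, 178, 105, 154] = f4 cf b2 69 9a is exactly B = 5 bytes: K' = f4 cf b2 69 9a.
K' ⊕ ipad = c2 f9 84 5f ac; K' ⊕ opad = a8 93 ee 35 c6.
Inner hash: even-index sum = 718 mod 256 = 206; odd-index sum = 563 mod 256 = 51 → ce 33.
Outer hash (recomputed tag): even-index sum = 655 mod 256 = 143; odd-index sum = 406 mod 256 = 150 → 8f 96.
Recomputed tag = 8f96; claimed = 8fa7 → mismatch.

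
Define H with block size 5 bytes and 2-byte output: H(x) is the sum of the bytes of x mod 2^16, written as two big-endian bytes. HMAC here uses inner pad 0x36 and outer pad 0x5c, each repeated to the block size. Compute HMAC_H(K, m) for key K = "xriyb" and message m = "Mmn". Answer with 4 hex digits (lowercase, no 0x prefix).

Key "xriyb" = 78 72 69 79 62 is exactly B = 5 bytes: K' = 78 72 69 79 62.
K' ⊕ ipad = 4e 44 5f 4f 54.  K' ⊕ opad = 24 2e 35 25 3e.
Inner input = (K'⊕ipad) ∥ m = 4e 44 5f 4f 54 ∥ 4d 6d 6e.
Inner hash: sum = 78+68+95+79+84+77+109+110 = 700 → 02 bc.
Outer input = (K'⊕opad) ∥ inner = 24 2e 35 25 3e ∥ 02 bc.
Outer hash (tag): sum = 36+46+53+37+62+2+188 = 424 → 01 a8.

01a8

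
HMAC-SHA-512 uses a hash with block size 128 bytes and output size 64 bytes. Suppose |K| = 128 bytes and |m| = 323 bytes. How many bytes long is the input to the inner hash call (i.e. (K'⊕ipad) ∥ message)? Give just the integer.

451

Key is 128 ≤ 128 bytes, zero-padded: |K'| = 128.
Inner input = (K'⊕ipad) ∥ m → 128 + 323 = 451 bytes.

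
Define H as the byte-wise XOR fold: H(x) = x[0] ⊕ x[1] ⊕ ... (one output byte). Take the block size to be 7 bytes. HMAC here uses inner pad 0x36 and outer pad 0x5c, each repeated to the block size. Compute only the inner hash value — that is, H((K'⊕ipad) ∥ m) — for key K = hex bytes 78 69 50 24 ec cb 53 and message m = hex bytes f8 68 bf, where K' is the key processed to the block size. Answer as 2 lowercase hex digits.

08

Key hex bytes 78 69 50 24 ec cb 53 is exactly B = 7 bytes: K' = 78 69 50 24 ec cb 53.
K' ⊕ ipad = 4e 5f 66 12 da fd 65.
Inner input = 4e 5f 66 12 da fd 65 ∥ f8 68 bf.
Inner hash: XOR 4e⊕5f⊕66⊕12⊕da⊕fd⊕65⊕f8⊕68⊕bf = 08.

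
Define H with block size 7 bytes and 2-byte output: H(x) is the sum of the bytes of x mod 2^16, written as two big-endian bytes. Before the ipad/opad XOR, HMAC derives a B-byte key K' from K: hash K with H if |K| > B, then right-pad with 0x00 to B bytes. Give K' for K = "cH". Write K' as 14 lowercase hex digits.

Key "cH" = 63 48 is 2 bytes ≤ B = 7; zero-pad to 7 bytes: K' = 63 48 00 00 00 00 00.

63480000000000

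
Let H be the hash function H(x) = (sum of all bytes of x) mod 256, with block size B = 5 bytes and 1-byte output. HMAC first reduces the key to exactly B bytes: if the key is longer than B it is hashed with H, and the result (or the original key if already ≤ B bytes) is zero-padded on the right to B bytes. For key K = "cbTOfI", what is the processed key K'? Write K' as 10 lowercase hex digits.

|K| = 6 > B = 5, so first hash the key.
H(K): sum = 99+98+84+79+102+73 = 535; mod 256 = 23 → 17.
Zero-pad H(K) = 17 to 5 bytes: K' = 17 00 00 00 00.

1700000000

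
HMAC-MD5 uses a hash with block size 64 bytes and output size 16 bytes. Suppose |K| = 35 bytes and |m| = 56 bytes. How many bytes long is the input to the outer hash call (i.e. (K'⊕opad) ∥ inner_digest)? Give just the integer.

80

Key is 35 ≤ 64 bytes, zero-padded: |K'| = 64.
Outer input = (K'⊕opad) ∥ H(inner) → 64 + 16 = 80 bytes.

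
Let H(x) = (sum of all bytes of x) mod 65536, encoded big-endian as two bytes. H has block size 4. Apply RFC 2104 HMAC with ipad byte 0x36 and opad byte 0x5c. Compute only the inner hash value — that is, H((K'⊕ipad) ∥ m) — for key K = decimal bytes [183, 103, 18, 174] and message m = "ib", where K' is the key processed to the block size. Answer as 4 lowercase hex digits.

0259

Key decimal bytes [183, 103, 18, 174] = b7 67 12 ae is exactly B = 4 bytes: K' = b7 67 12 ae.
K' ⊕ ipad = 81 51 24 98.
Inner input = 81 51 24 98 ∥ 69 62.
Inner hash: sum = 129+81+36+152+105+98 = 601 → 02 59.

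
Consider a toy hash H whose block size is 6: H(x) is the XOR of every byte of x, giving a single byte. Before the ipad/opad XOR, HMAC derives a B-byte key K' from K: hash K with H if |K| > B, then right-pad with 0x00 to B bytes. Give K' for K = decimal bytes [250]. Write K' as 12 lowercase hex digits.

fa0000000000

Key decimal bytes [250] = fa is 1 byte ≤ B = 6; zero-pad to 6 bytes: K' = fa 00 00 00 00 00.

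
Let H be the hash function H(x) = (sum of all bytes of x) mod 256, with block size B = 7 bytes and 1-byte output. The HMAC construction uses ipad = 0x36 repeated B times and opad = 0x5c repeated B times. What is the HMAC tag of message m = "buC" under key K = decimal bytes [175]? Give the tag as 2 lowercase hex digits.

Key decimal bytes [175] = af is 1 byte ≤ B = 7; zero-pad to 7 bytes: K' = af 00 00 00 00 00 00.
K' ⊕ ipad = 99 36 36 36 36 36 36.  K' ⊕ opad = f3 5c 5c 5c 5c 5c 5c.
Inner input = (K'⊕ipad) ∥ m = 99 36 36 36 36 36 36 ∥ 62 75 43.
Inner hash: sum = 153+54+54+54+54+54+54+98+117+67 = 759; mod 256 = 247 → f7.
Outer input = (K'⊕opad) ∥ inner = f3 5c 5c 5c 5c 5c 5c ∥ f7.
Outer hash (tag): sum = 243+92+92+92+92+92+92+247 = 1042; mod 256 = 18 → 12.

12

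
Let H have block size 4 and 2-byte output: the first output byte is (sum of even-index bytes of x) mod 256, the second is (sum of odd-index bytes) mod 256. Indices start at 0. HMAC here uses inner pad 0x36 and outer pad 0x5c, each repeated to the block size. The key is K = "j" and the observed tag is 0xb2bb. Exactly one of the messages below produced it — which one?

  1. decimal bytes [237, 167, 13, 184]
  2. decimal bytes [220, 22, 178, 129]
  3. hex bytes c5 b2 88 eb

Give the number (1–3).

Key "j" = 6a is 1 byte ≤ B = 4; zero-pad to 4 bytes: K' = 6a 00 00 00.
K' ⊕ ipad = 5c 36 36 36; K' ⊕ opad = 36 5c 5c 5c.
m1: inner = H(5c 36 36 36 ed a7 0d b8) = 8c cb; tag = H(36 5c 5c 5c 8c cb) = 1e83
m2: inner = H(5c 36 36 36 dc 16 b2 81) = 20 03; tag = H(36 5c 5c 5c 20 03) = b2bb ← matches
m3: inner = H(5c 36 36 36 c5 b2 88 eb) = df 09; tag = H(36 5c 5c 5c df 09) = 71c1

2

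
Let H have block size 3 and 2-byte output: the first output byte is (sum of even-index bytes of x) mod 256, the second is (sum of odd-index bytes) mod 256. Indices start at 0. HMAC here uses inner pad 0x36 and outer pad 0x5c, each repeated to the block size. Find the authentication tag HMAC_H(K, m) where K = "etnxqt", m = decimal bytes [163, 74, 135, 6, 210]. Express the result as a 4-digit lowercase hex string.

Key "etnxqt" = 65 74 6e 78 71 74 is 6 bytes > B = 3, so hash it first: H(key) = 44 60, then zero-pad to 3 bytes: K' = 44 60 00.
K' ⊕ ipad = 72 56 36.  K' ⊕ opad = 18 3c 5c.
Inner input = (K'⊕ipad) ∥ m = 72 56 36 ∥ a3 4a 87 06 d2.
Inner hash: even-index sum = 248 mod 256 = 248; odd-index sum = 594 mod 256 = 82 → f8 52.
Outer input = (K'⊕opad) ∥ inner = 18 3c 5c ∥ f8 52.
Outer hash (tag): even-index sum = 198 mod 256 = 198; odd-index sum = 308 mod 256 = 52 → c6 34.

c634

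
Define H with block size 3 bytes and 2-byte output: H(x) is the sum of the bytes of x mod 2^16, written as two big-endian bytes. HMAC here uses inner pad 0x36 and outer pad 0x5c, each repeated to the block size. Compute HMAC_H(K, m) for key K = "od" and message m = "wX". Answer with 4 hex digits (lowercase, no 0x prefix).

Key "od" = 6f 64 is 2 bytes ≤ B = 3; zero-pad to 3 bytes: K' = 6f 64 00.
K' ⊕ ipad = 59 52 36.  K' ⊕ opad = 33 38 5c.
Inner input = (K'⊕ipad) ∥ m = 59 52 36 ∥ 77 58.
Inner hash: sum = 89+82+54+119+88 = 432 → 01 b0.
Outer input = (K'⊕opad) ∥ inner = 33 38 5c ∥ 01 b0.
Outer hash (tag): sum = 51+56+92+1+176 = 376 → 01 78.

0178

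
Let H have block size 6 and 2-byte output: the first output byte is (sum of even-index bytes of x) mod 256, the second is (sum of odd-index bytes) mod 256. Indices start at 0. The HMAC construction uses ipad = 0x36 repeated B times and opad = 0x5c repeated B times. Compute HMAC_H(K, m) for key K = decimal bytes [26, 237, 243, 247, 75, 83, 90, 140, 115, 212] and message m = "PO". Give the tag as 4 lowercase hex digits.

Key decimal bytes [26, 237, 243, 247, 75, 83, 90, 140, 115, 212] = 1a ed f3 f7 4b 53 5a 8c 73 d4 is 10 bytes > B = 6, so hash it first: H(key) = 25 97, then zero-pad to 6 bytes: K' = 25 97 00 00 00 00.
K' ⊕ ipad = 13 a1 36 36 36 36.  K' ⊕ opad = 79 cb 5c 5c 5c 5c.
Inner input = (K'⊕ipad) ∥ m = 13 a1 36 36 36 36 ∥ 50 4f.
Inner hash: even-index sum = 207 mod 256 = 207; odd-index sum = 348 mod 256 = 92 → cf 5c.
Outer input = (K'⊕opad) ∥ inner = 79 cb 5c 5c 5c 5c ∥ cf 5c.
Outer hash (tag): even-index sum = 512 mod 256 = 0; odd-index sum = 479 mod 256 = 223 → 00 df.

00df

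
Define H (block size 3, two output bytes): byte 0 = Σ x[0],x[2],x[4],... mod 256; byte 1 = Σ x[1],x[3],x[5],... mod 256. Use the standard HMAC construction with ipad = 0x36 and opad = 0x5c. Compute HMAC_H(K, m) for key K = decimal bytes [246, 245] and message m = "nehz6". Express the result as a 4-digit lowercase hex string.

d57e

Key decimal bytes [246, 245] = f6 f5 is 2 bytes ≤ B = 3; zero-pad to 3 bytes: K' = f6 f5 00.
K' ⊕ ipad = c0 c3 36.  K' ⊕ opad = aa a9 5c.
Inner input = (K'⊕ipad) ∥ m = c0 c3 36 ∥ 6e 65 68 7a 36.
Inner hash: even-index sum = 469 mod 256 = 213; odd-index sum = 463 mod 256 = 207 → d5 cf.
Outer input = (K'⊕opad) ∥ inner = aa a9 5c ∥ d5 cf.
Outer hash (tag): even-index sum = 469 mod 256 = 213; odd-index sum = 382 mod 256 = 126 → d5 7e.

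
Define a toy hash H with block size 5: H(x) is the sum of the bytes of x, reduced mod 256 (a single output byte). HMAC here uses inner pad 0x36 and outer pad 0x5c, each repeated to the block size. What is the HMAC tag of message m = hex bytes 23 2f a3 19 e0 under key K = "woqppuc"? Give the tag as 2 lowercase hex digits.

Key "woqppuc" = 77 6f 71 70 70 75 63 is 7 bytes > B = 5, so hash it first: H(key) = 0f, then zero-pad to 5 bytes: K' = 0f 00 00 00 00.
K' ⊕ ipad = 39 36 36 36 36.  K' ⊕ opad = 53 5c 5c 5c 5c.
Inner input = (K'⊕ipad) ∥ m = 39 36 36 36 36 ∥ 23 2f a3 19 e0.
Inner hash: sum = 57+54+54+54+54+35+47+163+25+224 = 767; mod 256 = 255 → ff.
Outer input = (K'⊕opad) ∥ inner = 53 5c 5c 5c 5c ∥ ff.
Outer hash (tag): sum = 83+92+92+92+92+255 = 706; mod 256 = 194 → c2.

c2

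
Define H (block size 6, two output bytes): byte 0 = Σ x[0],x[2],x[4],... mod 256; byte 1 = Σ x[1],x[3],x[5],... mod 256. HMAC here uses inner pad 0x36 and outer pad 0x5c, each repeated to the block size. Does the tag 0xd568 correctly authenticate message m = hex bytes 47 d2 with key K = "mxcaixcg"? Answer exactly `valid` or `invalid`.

Key "mxcaixcg" = 6d 78 63 61 69 78 63 67 is 8 bytes > B = 6, so hash it first: H(key) = 9c b8, then zero-pad to 6 bytes: K' = 9c b8 00 00 00 00.
K' ⊕ ipad = aa 8e 36 36 36 36; K' ⊕ opad = c0 e4 5c 5c 5c 5c.
Inner hash: even-index sum = 349 mod 256 = 93; odd-index sum = 460 mod 256 = 204 → 5d cc.
Outer hash (recomputed tag): even-index sum = 469 mod 256 = 213; odd-index sum = 616 mod 256 = 104 → d5 68.
Recomputed tag = d568; claimed = d568 → match.

valid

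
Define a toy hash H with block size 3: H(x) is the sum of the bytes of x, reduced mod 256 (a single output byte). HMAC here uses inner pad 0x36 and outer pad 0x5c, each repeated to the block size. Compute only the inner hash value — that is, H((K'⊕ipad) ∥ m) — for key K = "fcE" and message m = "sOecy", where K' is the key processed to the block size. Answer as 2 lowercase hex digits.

Key "fcE" = 66 63 45 is exactly B = 3 bytes: K' = 66 63 45.
K' ⊕ ipad = 50 55 73.
Inner input = 50 55 73 ∥ 73 4f 65 63 79.
Inner hash: sum = 80+85+115+115+79+101+99+121 = 795; mod 256 = 27 → 1b.

1b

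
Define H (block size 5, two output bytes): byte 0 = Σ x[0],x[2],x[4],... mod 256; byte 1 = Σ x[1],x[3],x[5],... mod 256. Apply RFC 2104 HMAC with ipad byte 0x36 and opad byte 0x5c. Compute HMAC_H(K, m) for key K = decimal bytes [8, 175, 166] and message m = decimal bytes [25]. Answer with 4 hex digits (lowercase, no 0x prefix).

9253

Key decimal bytes [8, 175, 166] = 08 af a6 is 3 bytes ≤ B = 5; zero-pad to 5 bytes: K' = 08 af a6 00 00.
K' ⊕ ipad = 3e 99 90 36 36.  K' ⊕ opad = 54 f3 fa 5c 5c.
Inner input = (K'⊕ipad) ∥ m = 3e 99 90 36 36 ∥ 19.
Inner hash: even-index sum = 260 mod 256 = 4; odd-index sum = 232 mod 256 = 232 → 04 e8.
Outer input = (K'⊕opad) ∥ inner = 54 f3 fa 5c 5c ∥ 04 e8.
Outer hash (tag): even-index sum = 658 mod 256 = 146; odd-index sum = 339 mod 256 = 83 → 92 53.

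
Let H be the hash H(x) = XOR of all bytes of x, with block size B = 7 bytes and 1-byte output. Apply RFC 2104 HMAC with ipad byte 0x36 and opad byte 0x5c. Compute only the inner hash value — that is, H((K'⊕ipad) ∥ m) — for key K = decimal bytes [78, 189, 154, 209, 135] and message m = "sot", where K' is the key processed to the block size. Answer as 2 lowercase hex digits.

61

Key decimal bytes [78, 189, 154, 209, 135] = 4e bd 9a d1 87 is 5 bytes ≤ B = 7; zero-pad to 7 bytes: K' = 4e bd 9a d1 87 00 00.
K' ⊕ ipad = 78 8b ac e7 b1 36 36.
Inner input = 78 8b ac e7 b1 36 36 ∥ 73 6f 74.
Inner hash: XOR 78⊕8b⊕ac⊕e7⊕b1⊕36⊕36⊕73⊕6f⊕74 = 61.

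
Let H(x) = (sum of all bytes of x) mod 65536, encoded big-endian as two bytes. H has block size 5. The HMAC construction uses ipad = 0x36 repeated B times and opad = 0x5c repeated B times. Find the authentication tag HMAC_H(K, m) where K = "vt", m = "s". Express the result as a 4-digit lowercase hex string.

01fe

Key "vt" = 76 74 is 2 bytes ≤ B = 5; zero-pad to 5 bytes: K' = 76 74 00 00 00.
K' ⊕ ipad = 40 42 36 36 36.  K' ⊕ opad = 2a 28 5c 5c 5c.
Inner input = (K'⊕ipad) ∥ m = 40 42 36 36 36 ∥ 73.
Inner hash: sum = 64+66+54+54+54+115 = 407 → 01 97.
Outer input = (K'⊕opad) ∥ inner = 2a 28 5c 5c 5c ∥ 01 97.
Outer hash (tag): sum = 42+40+92+92+92+1+151 = 510 → 01 fe.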